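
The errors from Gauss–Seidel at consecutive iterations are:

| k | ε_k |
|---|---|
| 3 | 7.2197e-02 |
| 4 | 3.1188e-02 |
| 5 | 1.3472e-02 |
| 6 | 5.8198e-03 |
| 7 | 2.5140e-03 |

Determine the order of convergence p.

1

Consecutive ratios: ε_7/ε_6 = 2.5140e-03/5.8198e-03 = 0.431974, ε_6/ε_5 = 5.8198e-03/1.3472e-02 = 0.431992.
p ≈ ln(0.431974)/ln(0.431992) = -0.8394/-0.8393 ≈ 1.00.
So the convergence is linear (order 1).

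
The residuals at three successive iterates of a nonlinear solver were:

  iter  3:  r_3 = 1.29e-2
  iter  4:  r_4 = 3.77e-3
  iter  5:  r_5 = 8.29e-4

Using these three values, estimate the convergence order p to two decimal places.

1.23

p ≈ ln(r_5/r_4) / ln(r_4/r_3)
  = ln(8.29e-4/3.77e-3) / ln(3.77e-3/1.29e-2)
  = ln(0.219894) / ln(0.292248)
  = -1.51461 / -1.23015 ≈ 1.23124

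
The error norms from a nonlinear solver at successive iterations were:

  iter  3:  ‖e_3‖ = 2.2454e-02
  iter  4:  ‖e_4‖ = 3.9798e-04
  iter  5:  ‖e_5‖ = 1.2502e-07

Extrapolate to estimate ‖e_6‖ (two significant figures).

1.2e-14

First estimate the order: p ≈ ln(‖e_5‖/‖e_4‖) / ln(‖e_4‖/‖e_3‖) = ln(1.2502e-07/3.9798e-04)/ln(3.9798e-04/2.2454e-02) = ln(0.000314136)/ln(0.0177242) ≈ 2.0000.
Then ‖e_6‖ ≈ ‖e_5‖·(‖e_5‖/‖e_4‖)^p = 1.2502e-07·(0.000314136)^2.0000 = 1.2502e-07·9.86814e-08 ≈ 1.234e-14.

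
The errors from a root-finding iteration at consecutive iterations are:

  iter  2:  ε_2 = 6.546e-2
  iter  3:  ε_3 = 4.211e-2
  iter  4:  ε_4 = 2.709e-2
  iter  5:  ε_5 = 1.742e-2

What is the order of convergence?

Consecutive ratios: ε_5/ε_4 = 1.742e-2/2.709e-2 = 0.643042, ε_4/ε_3 = 2.709e-2/4.211e-2 = 0.643315.
p ≈ ln(0.643042)/ln(0.643315) = -0.4415/-0.4411 ≈ 1.00.
So the convergence is linear (order 1).

1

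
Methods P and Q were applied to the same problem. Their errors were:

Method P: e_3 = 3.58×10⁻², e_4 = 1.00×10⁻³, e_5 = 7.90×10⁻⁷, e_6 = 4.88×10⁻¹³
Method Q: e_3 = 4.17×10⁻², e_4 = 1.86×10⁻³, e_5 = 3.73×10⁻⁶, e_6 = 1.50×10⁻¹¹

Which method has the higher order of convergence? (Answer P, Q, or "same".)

Method P: p ≈ ln(4.88×10⁻¹³/7.90×10⁻⁷)/ln(7.90×10⁻⁷/1.00×10⁻³) ≈ 2.00.
Method Q: p ≈ ln(1.50×10⁻¹¹/3.73×10⁻⁶)/ln(3.73×10⁻⁶/1.86×10⁻³) ≈ 2.00.
Both orders ≈ 2.0 — effectively the same.

same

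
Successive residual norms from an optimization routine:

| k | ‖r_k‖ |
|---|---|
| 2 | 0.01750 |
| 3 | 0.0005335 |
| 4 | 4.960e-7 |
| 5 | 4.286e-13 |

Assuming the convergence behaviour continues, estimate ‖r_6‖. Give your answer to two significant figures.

First estimate the order: p ≈ ln(‖r_5‖/‖r_4‖) / ln(‖r_4‖/‖r_3‖) = ln(4.286e-13/4.960e-7)/ln(4.960e-7/0.0005335) = ln(8.64113e-07)/ln(0.000929709) ≈ 2.0000.
Then ‖r_6‖ ≈ ‖r_5‖·(‖r_5‖/‖r_4‖)^p = 4.286e-13·(8.64113e-07)^2.0000 = 4.286e-13·7.46691e-13 ≈ 3.2e-25.

3.2e-25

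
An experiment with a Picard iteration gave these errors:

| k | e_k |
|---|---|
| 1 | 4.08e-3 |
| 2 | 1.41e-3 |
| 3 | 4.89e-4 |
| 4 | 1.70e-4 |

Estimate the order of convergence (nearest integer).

1

Consecutive ratios: e_4/e_3 = 1.70e-4/4.89e-4 = 0.347648, e_3/e_2 = 4.89e-4/1.41e-3 = 0.346809.
p ≈ ln(0.347648)/ln(0.346809) = -1.0566/-1.0590 ≈ 1.00.
So the convergence is linear (order 1).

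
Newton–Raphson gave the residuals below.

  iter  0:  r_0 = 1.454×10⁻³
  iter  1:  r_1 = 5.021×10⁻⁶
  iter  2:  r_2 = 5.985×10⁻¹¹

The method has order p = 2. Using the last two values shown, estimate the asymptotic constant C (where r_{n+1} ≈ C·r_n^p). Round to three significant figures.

2.37

C ≈ r_2 / r_1^2
  = 5.985×10⁻¹¹ / (5.021×10⁻⁶)^2
  = 5.985×10⁻¹¹ / 2.52104e-11 ≈ 2.374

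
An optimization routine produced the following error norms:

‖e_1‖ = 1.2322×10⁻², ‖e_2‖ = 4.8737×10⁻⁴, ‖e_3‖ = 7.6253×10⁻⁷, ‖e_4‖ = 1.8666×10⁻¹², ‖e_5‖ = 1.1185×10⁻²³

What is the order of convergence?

Consecutive ratios: ‖e_5‖/‖e_4‖ = 1.1185×10⁻²³/1.8666×10⁻¹² = 5.99218e-12, ‖e_4‖/‖e_3‖ = 1.8666×10⁻¹²/7.6253×10⁻⁷ = 2.4479e-06.
p ≈ ln(5.99218e-12)/ln(2.4479e-06) = -25.8406/-12.9203 ≈ 2.00.
So the convergence is quadratic (order 2).

2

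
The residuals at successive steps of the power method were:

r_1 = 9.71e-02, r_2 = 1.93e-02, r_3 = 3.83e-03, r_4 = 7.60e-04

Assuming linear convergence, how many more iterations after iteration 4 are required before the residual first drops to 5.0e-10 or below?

9

Rate ρ ≈ r_4/r_3 = 7.60e-04/3.83e-03 = 0.1984.
After j more steps, r_{4+j} ≈ 7.60e-04·ρ^j; need ρ^j ≤ 5.0e-10/7.60e-04 = 6.57895e-07.
j ≥ ln(6.57895e-07)/ln(0.1984) = -14.2342/-1.61747 = 8.800.
So 9 more iterations are needed.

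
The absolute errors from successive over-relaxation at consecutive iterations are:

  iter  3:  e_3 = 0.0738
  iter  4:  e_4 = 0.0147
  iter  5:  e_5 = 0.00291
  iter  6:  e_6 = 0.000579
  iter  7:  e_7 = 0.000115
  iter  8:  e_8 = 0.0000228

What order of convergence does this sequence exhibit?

1

Consecutive ratios: e_8/e_7 = 0.0000228/0.000115 = 0.198261, e_7/e_6 = 0.000115/0.000579 = 0.198618.
p ≈ ln(0.198261)/ln(0.198618) = -1.6182/-1.6164 ≈ 1.00.
So the convergence is linear (order 1).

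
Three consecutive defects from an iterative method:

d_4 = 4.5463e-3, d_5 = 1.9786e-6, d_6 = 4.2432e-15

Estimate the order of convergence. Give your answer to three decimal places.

p ≈ ln(d_6/d_5) / ln(d_5/d_4)
  = ln(4.2432e-15/1.9786e-6) / ln(1.9786e-6/4.5463e-3)
  = ln(2.14455e-09) / ln(0.000435211)
  = -19.960336 / -7.739680 ≈ 2.578961

2.579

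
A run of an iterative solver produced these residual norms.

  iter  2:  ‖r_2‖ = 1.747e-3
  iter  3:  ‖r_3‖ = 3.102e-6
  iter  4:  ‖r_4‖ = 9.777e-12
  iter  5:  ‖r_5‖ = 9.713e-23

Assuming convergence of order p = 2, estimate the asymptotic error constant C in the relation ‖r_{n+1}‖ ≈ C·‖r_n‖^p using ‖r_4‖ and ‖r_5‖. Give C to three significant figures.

1.02

C ≈ ‖r_5‖ / ‖r_4‖^2
  = 9.713e-23 / (9.777e-12)^2
  = 9.713e-23 / 9.55897e-23 ≈ 1.0161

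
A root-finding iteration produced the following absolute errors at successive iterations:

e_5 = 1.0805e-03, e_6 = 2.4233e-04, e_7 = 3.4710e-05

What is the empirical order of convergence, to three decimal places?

p ≈ ln(e_7/e_6) / ln(e_6/e_5)
  = ln(3.4710e-05/2.4233e-04) / ln(2.4233e-04/1.0805e-03)
  = ln(0.143234) / ln(0.224276)
  = -1.943276 / -1.494878 ≈ 1.299956

1.300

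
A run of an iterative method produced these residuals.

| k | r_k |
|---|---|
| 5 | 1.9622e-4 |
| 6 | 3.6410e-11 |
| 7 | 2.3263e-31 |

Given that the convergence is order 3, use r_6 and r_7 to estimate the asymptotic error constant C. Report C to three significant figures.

C ≈ r_7 / r_6^3
  = 2.3263e-31 / (3.6410e-11)^3
  = 2.3263e-31 / 4.82683e-32 ≈ 4.8195

4.82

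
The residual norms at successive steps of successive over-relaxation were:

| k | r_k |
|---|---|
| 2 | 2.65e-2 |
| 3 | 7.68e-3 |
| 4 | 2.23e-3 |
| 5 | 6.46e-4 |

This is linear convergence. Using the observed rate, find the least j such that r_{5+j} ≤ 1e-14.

21

Rate ρ ≈ r_5/r_4 = 6.46e-4/2.23e-3 = 0.2897.
After j more steps, r_{5+j} ≈ 6.46e-4·ρ^j; need ρ^j ≤ 1e-14/6.46e-4 = 1.54799e-11.
j ≥ ln(1.54799e-11)/ln(0.2897) = -24.8915/-1.23891 = 20.091.
So 21 more iterations are needed.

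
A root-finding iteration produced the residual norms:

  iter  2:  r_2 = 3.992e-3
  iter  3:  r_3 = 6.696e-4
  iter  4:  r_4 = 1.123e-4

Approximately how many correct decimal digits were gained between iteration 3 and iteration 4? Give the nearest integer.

Digits gained ≈ log₁₀(r_3/r_4) = log₁₀(6.696e-4/1.123e-4) = log₁₀(5.9626) ≈ 0.775.

1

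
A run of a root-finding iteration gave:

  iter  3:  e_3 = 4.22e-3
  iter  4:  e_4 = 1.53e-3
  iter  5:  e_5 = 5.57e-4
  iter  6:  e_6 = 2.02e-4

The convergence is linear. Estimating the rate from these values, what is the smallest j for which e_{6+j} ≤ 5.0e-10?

Rate ρ ≈ e_6/e_5 = 2.02e-4/5.57e-4 = 0.3627.
After j more steps, e_{6+j} ≈ 2.02e-4·ρ^j; need ρ^j ≤ 5.0e-10/2.02e-4 = 2.47525e-06.
j ≥ ln(2.47525e-06)/ln(0.3627) = -12.9092/-1.01418 = 12.729.
So 13 more iterations are needed.

13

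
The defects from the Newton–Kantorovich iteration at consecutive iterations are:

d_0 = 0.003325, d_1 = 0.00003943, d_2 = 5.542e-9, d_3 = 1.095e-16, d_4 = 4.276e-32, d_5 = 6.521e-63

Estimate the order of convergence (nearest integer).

2

Consecutive ratios: d_5/d_4 = 6.521e-63/4.276e-32 = 1.52502e-31, d_4/d_3 = 4.276e-32/1.095e-16 = 3.90502e-16.
p ≈ ln(1.52502e-31)/ln(3.90502e-16) = -70.9581/-35.4791 ≈ 2.00.
So the convergence is quadratic (order 2).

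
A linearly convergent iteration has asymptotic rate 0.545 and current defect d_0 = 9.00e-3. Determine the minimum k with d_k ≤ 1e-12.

After k steps, d_k ≈ 9.00e-3·0.545^k.
Need 0.545^k ≤ 1e-12/9.00e-3 = 1.11111e-10.
k ≥ ln(1.11111e-10)/ln(0.545) = -22.9205/-0.60697 = 37.762.
Smallest integer k = 38.

38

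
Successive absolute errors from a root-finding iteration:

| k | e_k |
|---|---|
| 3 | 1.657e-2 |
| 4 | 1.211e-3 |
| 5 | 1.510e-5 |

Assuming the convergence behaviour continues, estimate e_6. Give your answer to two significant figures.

First estimate the order: p ≈ ln(e_5/e_4) / ln(e_4/e_3) = ln(1.510e-5/1.211e-3)/ln(1.211e-3/1.657e-2) = ln(0.012469)/ln(0.0730839) ≈ 1.6759.
Then e_6 ≈ e_5·(e_5/e_4)^p = 1.510e-5·(0.012469)^1.6759 = 1.510e-5·0.000643879 ≈ 9.723e-09.

9.7e-9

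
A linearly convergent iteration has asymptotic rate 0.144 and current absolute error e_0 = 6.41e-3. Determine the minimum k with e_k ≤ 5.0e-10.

9

After k steps, e_k ≈ 6.41e-3·0.144^k.
Need 0.144^k ≤ 5.0e-10/6.41e-3 = 7.80031e-08.
k ≥ ln(7.80031e-08)/ln(0.144) = -16.3665/-1.93794 = 8.445.
Smallest integer k = 9.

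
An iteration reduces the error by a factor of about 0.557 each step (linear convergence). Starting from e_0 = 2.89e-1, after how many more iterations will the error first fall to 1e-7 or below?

26

After k steps, e_k ≈ 2.89e-1·0.557^k.
Need 0.557^k ≤ 1e-7/2.89e-1 = 3.46021e-07.
k ≥ ln(3.46021e-07)/ln(0.557) = -14.8768/-0.58519 = 25.422.
Smallest integer k = 26.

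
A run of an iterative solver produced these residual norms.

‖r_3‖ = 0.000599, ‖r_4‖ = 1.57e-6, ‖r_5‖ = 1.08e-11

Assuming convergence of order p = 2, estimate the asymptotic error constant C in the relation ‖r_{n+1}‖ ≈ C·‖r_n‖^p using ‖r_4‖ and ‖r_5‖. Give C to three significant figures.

C ≈ ‖r_5‖ / ‖r_4‖^2
  = 1.08e-11 / (1.57e-6)^2
  = 1.08e-11 / 2.4649e-12 ≈ 4.3815

4.38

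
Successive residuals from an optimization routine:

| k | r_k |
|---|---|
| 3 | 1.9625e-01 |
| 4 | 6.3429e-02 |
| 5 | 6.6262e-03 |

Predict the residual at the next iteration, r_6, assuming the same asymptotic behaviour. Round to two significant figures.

7.2e-5

First estimate the order: p ≈ ln(r_5/r_4) / ln(r_4/r_3) = ln(6.6262e-03/6.3429e-02)/ln(6.3429e-02/1.9625e-01) = ln(0.104466)/ln(0.323205) ≈ 2.0000.
Then r_6 ≈ r_5·(r_5/r_4)^p = 6.6262e-03·(0.104466)^2.0000 = 6.6262e-03·0.0109131 ≈ 7.231e-05.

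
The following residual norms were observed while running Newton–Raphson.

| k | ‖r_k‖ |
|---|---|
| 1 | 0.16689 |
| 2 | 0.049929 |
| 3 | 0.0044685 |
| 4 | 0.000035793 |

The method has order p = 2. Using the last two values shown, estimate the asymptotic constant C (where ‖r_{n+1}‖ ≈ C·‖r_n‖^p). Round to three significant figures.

C ≈ ‖r_4‖ / ‖r_3‖^2
  = 0.000035793 / (0.0044685)^2
  = 0.000035793 / 1.99675e-05 ≈ 1.7926

1.79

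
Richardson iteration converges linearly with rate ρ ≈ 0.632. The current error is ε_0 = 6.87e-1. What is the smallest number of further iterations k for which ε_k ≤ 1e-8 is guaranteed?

After k steps, ε_k ≈ 6.87e-1·0.632^k.
Need 0.632^k ≤ 1e-8/6.87e-1 = 1.4556e-08.
k ≥ ln(1.4556e-08)/ln(0.632) = -18.0453/-0.45887 = 39.326.
Smallest integer k = 40.

40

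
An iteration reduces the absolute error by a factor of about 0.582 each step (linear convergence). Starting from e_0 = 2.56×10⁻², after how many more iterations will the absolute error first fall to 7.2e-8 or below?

After k steps, e_k ≈ 2.56×10⁻²·0.582^k.
Need 0.582^k ≤ 7.2e-8/2.56×10⁻² = 2.8125e-06.
k ≥ ln(2.8125e-06)/ln(0.582) = -12.7814/-0.54128 = 23.613.
Smallest integer k = 24.

24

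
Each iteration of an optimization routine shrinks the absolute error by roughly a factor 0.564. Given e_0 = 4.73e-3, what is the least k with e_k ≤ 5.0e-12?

37

After k steps, e_k ≈ 4.73e-3·0.564^k.
Need 0.564^k ≤ 5.0e-12/4.73e-3 = 1.05708e-09.
k ≥ ln(1.05708e-09)/ln(0.564) = -20.6678/-0.57270 = 36.088.
Smallest integer k = 37.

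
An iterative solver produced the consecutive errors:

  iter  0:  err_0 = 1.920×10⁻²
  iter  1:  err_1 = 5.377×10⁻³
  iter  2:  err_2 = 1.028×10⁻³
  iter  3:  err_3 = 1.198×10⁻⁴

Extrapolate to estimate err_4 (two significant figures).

First estimate the order: p ≈ ln(err_3/err_2) / ln(err_2/err_1) = ln(1.198×10⁻⁴/1.028×10⁻³)/ln(1.028×10⁻³/5.377×10⁻³) = ln(0.116537)/ln(0.191185) ≈ 1.2992.
Then err_4 ≈ err_3·(err_3/err_2)^p = 1.198×10⁻⁴·(0.116537)^1.2992 = 1.198×10⁻⁴·0.0612562 ≈ 7.338e-06.

7.3e-6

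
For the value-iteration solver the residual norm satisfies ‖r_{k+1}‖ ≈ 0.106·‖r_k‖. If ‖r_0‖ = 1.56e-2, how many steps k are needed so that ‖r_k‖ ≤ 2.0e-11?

10

After k steps, ‖r_k‖ ≈ 1.56e-2·0.106^k.
Need 0.106^k ≤ 2.0e-11/1.56e-2 = 1.28205e-09.
k ≥ ln(1.28205e-09)/ln(0.106) = -20.4748/-2.24432 = 9.123.
Smallest integer k = 10.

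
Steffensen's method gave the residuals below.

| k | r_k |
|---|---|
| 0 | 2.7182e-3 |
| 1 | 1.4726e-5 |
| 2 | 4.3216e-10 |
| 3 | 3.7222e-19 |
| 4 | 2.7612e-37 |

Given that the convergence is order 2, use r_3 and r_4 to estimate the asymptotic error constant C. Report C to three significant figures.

C ≈ r_4 / r_3^2
  = 2.7612e-37 / (3.7222e-19)^2
  = 2.7612e-37 / 1.38548e-37 ≈ 1.993

1.99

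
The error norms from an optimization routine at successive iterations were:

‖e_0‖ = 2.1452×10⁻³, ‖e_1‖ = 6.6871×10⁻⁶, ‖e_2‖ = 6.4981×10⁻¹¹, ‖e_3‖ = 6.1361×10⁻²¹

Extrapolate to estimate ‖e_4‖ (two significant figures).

First estimate the order: p ≈ ln(‖e_3‖/‖e_2‖) / ln(‖e_2‖/‖e_1‖) = ln(6.1361×10⁻²¹/6.4981×10⁻¹¹)/ln(6.4981×10⁻¹¹/6.6871×10⁻⁶) = ln(9.44291e-11)/ln(9.71737e-06) ≈ 2.0000.
Then ‖e_4‖ ≈ ‖e_3‖·(‖e_3‖/‖e_2‖)^p = 6.1361×10⁻²¹·(9.44291e-11)^2.0000 = 6.1361×10⁻²¹·8.91685e-21 ≈ 5.471e-41.

5.5e-41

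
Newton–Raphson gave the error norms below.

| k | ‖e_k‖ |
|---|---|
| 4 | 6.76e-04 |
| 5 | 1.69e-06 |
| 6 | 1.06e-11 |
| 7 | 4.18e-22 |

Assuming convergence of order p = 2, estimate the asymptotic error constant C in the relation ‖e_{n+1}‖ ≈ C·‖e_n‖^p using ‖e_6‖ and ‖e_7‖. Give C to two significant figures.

3.7

C ≈ ‖e_7‖ / ‖e_6‖^2
  = 4.18e-22 / (1.06e-11)^2
  = 4.18e-22 / 1.1236e-22 ≈ 3.7202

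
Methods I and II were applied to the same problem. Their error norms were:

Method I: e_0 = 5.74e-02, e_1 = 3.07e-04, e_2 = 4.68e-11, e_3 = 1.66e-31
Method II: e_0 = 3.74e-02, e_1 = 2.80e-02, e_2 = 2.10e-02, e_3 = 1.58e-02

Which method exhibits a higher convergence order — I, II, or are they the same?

I

Method I: p ≈ ln(1.66e-31/4.68e-11)/ln(4.68e-11/3.07e-04) ≈ 3.00.
Method II: p ≈ ln(1.58e-02/2.10e-02)/ln(2.10e-02/2.80e-02) ≈ 0.99.
Method I has the higher order (≈3.0 vs ≈1.0).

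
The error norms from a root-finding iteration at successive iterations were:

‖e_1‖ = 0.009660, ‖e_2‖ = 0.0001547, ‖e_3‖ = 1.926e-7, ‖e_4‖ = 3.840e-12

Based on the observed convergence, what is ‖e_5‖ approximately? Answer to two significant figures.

9.5e-20

First estimate the order: p ≈ ln(‖e_4‖/‖e_3‖) / ln(‖e_3‖/‖e_2‖) = ln(3.840e-12/1.926e-7)/ln(1.926e-7/0.0001547) = ln(1.99377e-05)/ln(0.00124499) ≈ 1.6181.
Then ‖e_5‖ ≈ ‖e_4‖·(‖e_4‖/‖e_3‖)^p = 3.840e-12·(1.99377e-05)^1.6181 = 3.840e-12·2.47973e-08 ≈ 9.522e-20.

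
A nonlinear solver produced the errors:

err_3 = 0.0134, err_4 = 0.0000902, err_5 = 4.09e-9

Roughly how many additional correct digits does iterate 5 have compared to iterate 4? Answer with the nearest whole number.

Digits gained ≈ log₁₀(err_4/err_5) = log₁₀(0.0000902/4.09e-9) = log₁₀(22053.8) ≈ 4.343.

4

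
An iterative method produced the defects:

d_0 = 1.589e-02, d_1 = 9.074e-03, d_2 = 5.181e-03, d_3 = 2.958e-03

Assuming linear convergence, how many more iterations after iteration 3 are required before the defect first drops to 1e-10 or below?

Rate ρ ≈ d_3/d_2 = 2.958e-03/5.181e-03 = 0.5709.
After j more steps, d_{3+j} ≈ 2.958e-03·ρ^j; need ρ^j ≤ 1e-10/2.958e-03 = 3.38066e-08.
j ≥ ln(3.38066e-08)/ln(0.5709) = -17.2026/-0.56054 = 30.689.
So 31 more iterations are needed.

31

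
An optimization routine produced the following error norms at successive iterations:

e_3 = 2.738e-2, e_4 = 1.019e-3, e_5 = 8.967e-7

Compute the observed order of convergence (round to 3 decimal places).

p ≈ ln(e_5/e_4) / ln(e_4/e_3)
  = ln(8.967e-7/1.019e-3) / ln(1.019e-3/2.738e-2)
  = ln(0.00087998) / ln(0.0372169)
  = -7.035611 / -3.290992 ≈ 2.137839

2.138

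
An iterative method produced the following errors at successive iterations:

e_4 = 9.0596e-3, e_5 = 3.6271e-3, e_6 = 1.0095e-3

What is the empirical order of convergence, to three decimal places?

p ≈ ln(e_6/e_5) / ln(e_5/e_4)
  = ln(1.0095e-3/3.6271e-3) / ln(3.6271e-3/9.0596e-3)
  = ln(0.278322) / ln(0.40036)
  = -1.278977 / -0.915391 ≈ 1.397192

1.397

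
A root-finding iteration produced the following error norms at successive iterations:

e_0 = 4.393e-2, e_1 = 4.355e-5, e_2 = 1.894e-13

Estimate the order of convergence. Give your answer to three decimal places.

2.784

p ≈ ln(e_2/e_1) / ln(e_1/e_0)
  = ln(1.894e-13/4.355e-5) / ln(4.355e-5/4.393e-2)
  = ln(4.34902e-09) / ln(0.00099135)
  = -19.253315 / -6.916443 ≈ 2.783702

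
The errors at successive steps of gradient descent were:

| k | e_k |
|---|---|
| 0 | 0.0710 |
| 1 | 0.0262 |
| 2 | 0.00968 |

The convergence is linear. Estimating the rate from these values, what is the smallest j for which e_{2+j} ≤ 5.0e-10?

17

Rate ρ ≈ e_2/e_1 = 0.00968/0.0262 = 0.3695.
After j more steps, e_{2+j} ≈ 0.00968·ρ^j; need ρ^j ≤ 5.0e-10/0.00968 = 5.16529e-08.
j ≥ ln(5.16529e-08)/ln(0.3695) = -16.7787/-0.99560 = 16.853.
So 17 more iterations are needed.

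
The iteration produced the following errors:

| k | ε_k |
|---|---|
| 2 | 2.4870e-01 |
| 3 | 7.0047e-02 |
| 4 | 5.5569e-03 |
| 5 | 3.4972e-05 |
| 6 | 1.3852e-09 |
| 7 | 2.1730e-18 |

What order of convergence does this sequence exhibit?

Consecutive ratios: ε_7/ε_6 = 2.1730e-18/1.3852e-09 = 1.56873e-09, ε_6/ε_5 = 1.3852e-09/3.4972e-05 = 3.96088e-05.
p ≈ ln(1.56873e-09)/ln(3.96088e-05) = -20.2730/-10.1365 ≈ 2.00.
So the convergence is quadratic (order 2).

2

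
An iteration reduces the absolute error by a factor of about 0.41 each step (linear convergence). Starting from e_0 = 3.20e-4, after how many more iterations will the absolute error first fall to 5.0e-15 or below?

After k steps, e_k ≈ 3.20e-4·0.41^k.
Need 0.41^k ≤ 5.0e-15/3.20e-4 = 1.5625e-11.
k ≥ ln(1.5625e-11)/ln(0.41) = -24.8821/-0.89160 = 27.907.
Smallest integer k = 28.

28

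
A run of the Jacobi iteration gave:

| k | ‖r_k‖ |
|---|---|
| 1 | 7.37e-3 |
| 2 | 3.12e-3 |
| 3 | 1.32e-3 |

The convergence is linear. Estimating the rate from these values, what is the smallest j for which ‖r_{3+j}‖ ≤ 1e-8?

Rate ρ ≈ ‖r_3‖/‖r_2‖ = 1.32e-3/3.12e-3 = 0.4231.
After j more steps, ‖r_{3+j}‖ ≈ 1.32e-3·ρ^j; need ρ^j ≤ 1e-8/1.32e-3 = 7.57576e-06.
j ≥ ln(7.57576e-06)/ln(0.4231) = -11.7906/-0.86015 = 13.708.
So 14 more iterations are needed.

14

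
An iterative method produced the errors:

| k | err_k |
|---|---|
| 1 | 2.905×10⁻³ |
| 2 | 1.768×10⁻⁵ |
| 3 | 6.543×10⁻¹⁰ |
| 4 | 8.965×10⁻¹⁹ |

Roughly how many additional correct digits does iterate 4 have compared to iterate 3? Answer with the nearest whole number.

9

Digits gained ≈ log₁₀(err_3/err_4) = log₁₀(6.543×10⁻¹⁰/8.965×10⁻¹⁹) = log₁₀(7.29838e+08) ≈ 8.863.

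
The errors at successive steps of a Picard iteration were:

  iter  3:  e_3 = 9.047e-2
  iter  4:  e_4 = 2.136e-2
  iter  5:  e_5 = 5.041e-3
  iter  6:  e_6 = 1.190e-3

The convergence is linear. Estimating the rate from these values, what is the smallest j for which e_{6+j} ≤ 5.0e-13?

15

Rate ρ ≈ e_6/e_5 = 1.190e-3/5.041e-3 = 0.2361.
After j more steps, e_{6+j} ≈ 1.190e-3·ρ^j; need ρ^j ≤ 5.0e-13/1.190e-3 = 4.20168e-10.
j ≥ ln(4.20168e-10)/ln(0.2361) = -21.5904/-1.44350 = 14.957.
So 15 more iterations are needed.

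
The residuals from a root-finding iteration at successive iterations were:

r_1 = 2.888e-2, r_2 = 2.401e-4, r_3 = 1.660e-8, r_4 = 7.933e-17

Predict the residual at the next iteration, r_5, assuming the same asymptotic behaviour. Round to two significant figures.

First estimate the order: p ≈ ln(r_4/r_3) / ln(r_3/r_2) = ln(7.933e-17/1.660e-8)/ln(1.660e-8/2.401e-4) = ln(4.77892e-09)/ln(6.91379e-05) ≈ 2.0000.
Then r_5 ≈ r_4·(r_4/r_3)^p = 7.933e-17·(4.77892e-09)^2.0000 = 7.933e-17·2.28381e-17 ≈ 1.812e-33.

1.8e-33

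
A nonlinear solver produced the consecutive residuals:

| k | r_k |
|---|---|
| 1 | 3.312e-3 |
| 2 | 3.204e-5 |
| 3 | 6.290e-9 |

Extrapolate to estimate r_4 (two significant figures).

First estimate the order: p ≈ ln(r_3/r_2) / ln(r_2/r_1) = ln(6.290e-9/3.204e-5)/ln(3.204e-5/3.312e-3) = ln(0.000196317)/ln(0.00967391) ≈ 1.8403.
Then r_4 ≈ r_3·(r_3/r_2)^p = 6.290e-9·(0.000196317)^1.8403 = 6.290e-9·1.50637e-07 ≈ 9.475e-16.

9.5e-16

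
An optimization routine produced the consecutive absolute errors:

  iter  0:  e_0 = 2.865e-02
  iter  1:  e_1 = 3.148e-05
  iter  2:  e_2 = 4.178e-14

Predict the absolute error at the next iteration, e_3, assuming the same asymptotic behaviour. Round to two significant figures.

9.8e-41

First estimate the order: p ≈ ln(e_2/e_1) / ln(e_1/e_0) = ln(4.178e-14/3.148e-05)/ln(3.148e-05/2.865e-02) = ln(1.32719e-09)/ln(0.00109878) ≈ 2.9999.
Then e_3 ≈ e_2·(e_2/e_1)^p = 4.178e-14·(1.32719e-09)^2.9999 = 4.178e-14·2.34254e-27 ≈ 9.787e-41.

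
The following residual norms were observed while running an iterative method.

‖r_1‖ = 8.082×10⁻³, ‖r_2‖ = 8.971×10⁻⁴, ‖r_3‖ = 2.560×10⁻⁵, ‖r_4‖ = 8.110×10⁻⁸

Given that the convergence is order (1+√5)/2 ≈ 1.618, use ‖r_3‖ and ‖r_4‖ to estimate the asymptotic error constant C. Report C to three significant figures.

2.18

C ≈ ‖r_4‖ / ‖r_3‖^1.618
  = 8.110×10⁻⁸ / (2.560×10⁻⁵)^1.618
  = 8.110×10⁻⁸ / 3.71991e-08 ≈ 2.1802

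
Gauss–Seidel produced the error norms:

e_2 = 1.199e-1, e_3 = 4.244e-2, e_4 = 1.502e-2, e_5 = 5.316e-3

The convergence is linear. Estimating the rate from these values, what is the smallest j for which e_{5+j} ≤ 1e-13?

24

Rate ρ ≈ e_5/e_4 = 5.316e-3/1.502e-2 = 0.3539.
After j more steps, e_{5+j} ≈ 5.316e-3·ρ^j; need ρ^j ≤ 1e-13/5.316e-3 = 1.88111e-11.
j ≥ ln(1.88111e-11)/ln(0.3539) = -24.6966/-1.03874 = 23.776.
So 24 more iterations are needed.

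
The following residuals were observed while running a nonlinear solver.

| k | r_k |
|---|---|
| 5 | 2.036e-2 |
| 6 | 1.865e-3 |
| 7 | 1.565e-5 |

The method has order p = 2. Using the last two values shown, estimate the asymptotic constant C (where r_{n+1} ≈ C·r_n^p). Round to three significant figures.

4.50

C ≈ r_7 / r_6^2
  = 1.565e-5 / (1.865e-3)^2
  = 1.565e-5 / 3.47822e-06 ≈ 4.4994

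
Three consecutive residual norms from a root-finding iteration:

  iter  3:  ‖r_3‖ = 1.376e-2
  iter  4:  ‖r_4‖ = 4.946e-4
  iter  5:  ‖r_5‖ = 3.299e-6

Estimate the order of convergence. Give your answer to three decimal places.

1.506

p ≈ ln(‖r_5‖/‖r_4‖) / ln(‖r_4‖/‖r_3‖)
  = ln(3.299e-6/4.946e-4) / ln(4.946e-4/1.376e-2)
  = ln(0.00667004) / ln(0.0359448)
  = -5.010129 / -3.325771 ≈ 1.506456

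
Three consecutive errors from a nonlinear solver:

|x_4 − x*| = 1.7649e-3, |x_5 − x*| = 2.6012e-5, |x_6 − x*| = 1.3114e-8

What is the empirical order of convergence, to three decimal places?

1.800

p ≈ ln(|x_6 − x*|/|x_5 − x*|) / ln(|x_5 − x*|/|x_4 − x*|)
  = ln(1.3114e-8/2.6012e-5) / ln(2.6012e-5/1.7649e-3)
  = ln(0.000504152) / ln(0.0147385)
  = -7.592633 / -4.217292 ≈ 1.800357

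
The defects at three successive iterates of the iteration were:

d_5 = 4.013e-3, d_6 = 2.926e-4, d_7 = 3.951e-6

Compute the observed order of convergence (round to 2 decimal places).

1.64

p ≈ ln(d_7/d_6) / ln(d_6/d_5)
  = ln(3.951e-6/2.926e-4) / ln(2.926e-4/4.013e-3)
  = ln(0.0135031) / ln(0.072913)
  = -4.30484 / -2.61849 ≈ 1.64402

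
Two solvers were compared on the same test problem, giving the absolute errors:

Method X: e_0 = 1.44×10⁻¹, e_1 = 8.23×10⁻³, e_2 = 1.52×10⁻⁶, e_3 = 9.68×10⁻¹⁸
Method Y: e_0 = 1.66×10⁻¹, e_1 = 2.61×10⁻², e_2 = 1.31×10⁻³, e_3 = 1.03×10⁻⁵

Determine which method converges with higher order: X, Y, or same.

X

Method X: p ≈ ln(9.68×10⁻¹⁸/1.52×10⁻⁶)/ln(1.52×10⁻⁶/8.23×10⁻³) ≈ 3.00.
Method Y: p ≈ ln(1.03×10⁻⁵/1.31×10⁻³)/ln(1.31×10⁻³/2.61×10⁻²) ≈ 1.62.
Method X has the higher order (≈3.0 vs ≈1.6).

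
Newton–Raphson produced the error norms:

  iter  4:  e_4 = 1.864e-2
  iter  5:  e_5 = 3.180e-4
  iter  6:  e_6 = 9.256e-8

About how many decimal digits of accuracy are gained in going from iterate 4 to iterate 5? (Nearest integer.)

Digits gained ≈ log₁₀(e_4/e_5) = log₁₀(1.864e-2/3.180e-4) = log₁₀(58.6164) ≈ 1.768.

2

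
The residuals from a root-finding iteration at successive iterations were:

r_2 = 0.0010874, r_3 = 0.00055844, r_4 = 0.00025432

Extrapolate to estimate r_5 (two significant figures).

1.0e-4

First estimate the order: p ≈ ln(r_4/r_3) / ln(r_3/r_2) = ln(0.00025432/0.00055844)/ln(0.00055844/0.0010874) = ln(0.455412)/ln(0.513555) ≈ 1.1803.
Then r_5 ≈ r_4·(r_4/r_3)^p = 0.00025432·(0.455412)^1.1803 = 0.00025432·0.395198 ≈ 0.0001005.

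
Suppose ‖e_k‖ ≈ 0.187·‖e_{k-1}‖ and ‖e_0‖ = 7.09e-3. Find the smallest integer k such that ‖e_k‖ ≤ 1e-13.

After k steps, ‖e_k‖ ≈ 7.09e-3·0.187^k.
Need 0.187^k ≤ 1e-13/7.09e-3 = 1.41044e-11.
k ≥ ln(1.41044e-11)/ln(0.187) = -24.9845/-1.67665 = 14.901.
Smallest integer k = 15.

15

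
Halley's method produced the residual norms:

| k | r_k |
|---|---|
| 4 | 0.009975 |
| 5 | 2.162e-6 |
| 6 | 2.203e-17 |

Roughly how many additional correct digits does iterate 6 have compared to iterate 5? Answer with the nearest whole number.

11

Digits gained ≈ log₁₀(r_5/r_6) = log₁₀(2.162e-6/2.203e-17) = log₁₀(9.81389e+10) ≈ 10.992.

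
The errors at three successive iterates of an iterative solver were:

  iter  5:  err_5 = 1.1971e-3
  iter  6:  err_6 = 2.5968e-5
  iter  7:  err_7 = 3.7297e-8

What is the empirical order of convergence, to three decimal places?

p ≈ ln(err_7/err_6) / ln(err_6/err_5)
  = ln(3.7297e-8/2.5968e-5) / ln(2.5968e-5/1.1971e-3)
  = ln(0.00143627) / ln(0.0216924)
  = -6.545706 / -3.830793 ≈ 1.708708

1.709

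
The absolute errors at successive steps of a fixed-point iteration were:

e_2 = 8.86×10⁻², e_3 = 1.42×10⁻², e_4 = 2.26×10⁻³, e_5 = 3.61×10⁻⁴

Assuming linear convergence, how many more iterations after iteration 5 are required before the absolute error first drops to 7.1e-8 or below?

Rate ρ ≈ e_5/e_4 = 3.61×10⁻⁴/2.26×10⁻³ = 0.1597.
After j more steps, e_{5+j} ≈ 3.61×10⁻⁴·ρ^j; need ρ^j ≤ 7.1e-8/3.61×10⁻⁴ = 0.000196676.
j ≥ ln(0.000196676)/ln(0.1597) = -8.5340/-1.83446 = 4.652.
So 5 more iterations are needed.

5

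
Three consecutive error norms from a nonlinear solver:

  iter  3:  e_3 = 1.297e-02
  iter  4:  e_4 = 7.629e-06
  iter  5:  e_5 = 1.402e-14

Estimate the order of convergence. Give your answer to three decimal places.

2.704

p ≈ ln(e_5/e_4) / ln(e_4/e_3)
  = ln(1.402e-14/7.629e-06) / ln(7.629e-06/1.297e-02)
  = ln(1.83772e-09) / ln(0.000588204)
  = -20.114740 / -7.438437 ≈ 2.704162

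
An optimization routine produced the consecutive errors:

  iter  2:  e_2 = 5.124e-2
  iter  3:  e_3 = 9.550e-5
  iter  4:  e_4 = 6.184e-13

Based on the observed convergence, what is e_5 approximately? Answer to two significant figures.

1.7e-37

First estimate the order: p ≈ ln(e_4/e_3) / ln(e_3/e_2) = ln(6.184e-13/9.550e-5)/ln(9.550e-5/5.124e-2) = ln(6.47539e-09)/ln(0.00186378) ≈ 3.0000.
Then e_5 ≈ e_4·(e_4/e_3)^p = 6.184e-13·(6.47539e-09)^3.0000 = 6.184e-13·2.71517e-25 ≈ 1.679e-37.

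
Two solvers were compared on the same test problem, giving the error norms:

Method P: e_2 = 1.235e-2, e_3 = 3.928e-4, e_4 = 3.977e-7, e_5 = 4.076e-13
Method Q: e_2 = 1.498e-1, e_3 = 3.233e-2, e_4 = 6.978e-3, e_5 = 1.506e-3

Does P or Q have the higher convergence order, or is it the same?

Method P: p ≈ ln(4.076e-13/3.977e-7)/ln(3.977e-7/3.928e-4) ≈ 2.00.
Method Q: p ≈ ln(1.506e-3/6.978e-3)/ln(6.978e-3/3.233e-2) ≈ 1.00.
Method P has the higher order (≈2.0 vs ≈1.0).

P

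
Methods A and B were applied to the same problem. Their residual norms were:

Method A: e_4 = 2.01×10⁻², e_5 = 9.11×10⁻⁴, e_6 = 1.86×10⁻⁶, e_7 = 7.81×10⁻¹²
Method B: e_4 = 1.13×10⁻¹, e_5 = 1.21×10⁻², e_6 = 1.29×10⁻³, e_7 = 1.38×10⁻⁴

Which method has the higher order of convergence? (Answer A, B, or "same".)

Method A: p ≈ ln(7.81×10⁻¹²/1.86×10⁻⁶)/ln(1.86×10⁻⁶/9.11×10⁻⁴) ≈ 2.00.
Method B: p ≈ ln(1.38×10⁻⁴/1.29×10⁻³)/ln(1.29×10⁻³/1.21×10⁻²) ≈ 1.00.
Method A has the higher order (≈2.0 vs ≈1.0).

A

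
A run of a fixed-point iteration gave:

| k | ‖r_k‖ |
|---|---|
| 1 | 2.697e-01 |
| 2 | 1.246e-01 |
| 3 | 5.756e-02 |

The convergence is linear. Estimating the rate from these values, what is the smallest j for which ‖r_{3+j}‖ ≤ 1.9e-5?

Rate ρ ≈ ‖r_3‖/‖r_2‖ = 5.756e-02/1.246e-01 = 0.4620.
After j more steps, ‖r_{3+j}‖ ≈ 5.756e-02·ρ^j; need ρ^j ≤ 1.9e-5/5.756e-02 = 0.00033009.
j ≥ ln(0.00033009)/ln(0.4620) = -8.0161/-0.77219 = 10.381.
So 11 more iterations are needed.

11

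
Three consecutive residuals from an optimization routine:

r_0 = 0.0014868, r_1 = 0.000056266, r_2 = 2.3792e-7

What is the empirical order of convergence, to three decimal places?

p ≈ ln(r_2/r_1) / ln(r_1/r_0)
  = ln(2.3792e-7/0.000056266) / ln(0.000056266/0.0014868)
  = ln(0.00422849) / ln(0.0378437)
  = -5.465910 / -3.274291 ≈ 1.669342

1.669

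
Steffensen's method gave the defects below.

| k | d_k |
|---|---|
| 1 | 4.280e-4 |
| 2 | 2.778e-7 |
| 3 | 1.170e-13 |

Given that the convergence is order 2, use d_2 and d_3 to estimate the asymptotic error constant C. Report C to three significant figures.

1.52

C ≈ d_3 / d_2^2
  = 1.170e-13 / (2.778e-7)^2
  = 1.170e-13 / 7.71728e-14 ≈ 1.5161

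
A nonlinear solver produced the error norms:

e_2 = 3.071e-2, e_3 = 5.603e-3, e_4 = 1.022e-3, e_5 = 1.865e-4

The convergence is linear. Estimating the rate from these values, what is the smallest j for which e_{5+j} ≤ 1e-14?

Rate ρ ≈ e_5/e_4 = 1.865e-4/1.022e-3 = 0.1825.
After j more steps, e_{5+j} ≈ 1.865e-4·ρ^j; need ρ^j ≤ 1e-14/1.865e-4 = 5.36193e-11.
j ≥ ln(5.36193e-11)/ln(0.1825) = -23.6491/-1.70101 = 13.903.
So 14 more iterations are needed.

14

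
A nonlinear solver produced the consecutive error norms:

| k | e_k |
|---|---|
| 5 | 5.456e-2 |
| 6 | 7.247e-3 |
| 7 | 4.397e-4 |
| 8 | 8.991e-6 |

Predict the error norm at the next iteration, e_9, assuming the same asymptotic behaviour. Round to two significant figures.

First estimate the order: p ≈ ln(e_8/e_7) / ln(e_7/e_6) = ln(8.991e-6/4.397e-4)/ln(4.397e-4/7.247e-3) = ln(0.020448)/ln(0.0606734) ≈ 1.3881.
Then e_9 ≈ e_8·(e_8/e_7)^p = 8.991e-6·(0.020448)^1.3881 = 8.991e-6·0.00451871 ≈ 4.063e-08.

4.1e-8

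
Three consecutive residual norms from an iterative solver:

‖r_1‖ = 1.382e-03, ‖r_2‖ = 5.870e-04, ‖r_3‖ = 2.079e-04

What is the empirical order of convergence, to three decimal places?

p ≈ ln(‖r_3‖/‖r_2‖) / ln(‖r_2‖/‖r_1‖)
  = ln(2.079e-04/5.870e-04) / ln(5.870e-04/1.382e-03)
  = ln(0.354174) / ln(0.424747)
  = -1.037967 / -0.856262 ≈ 1.212207

1.212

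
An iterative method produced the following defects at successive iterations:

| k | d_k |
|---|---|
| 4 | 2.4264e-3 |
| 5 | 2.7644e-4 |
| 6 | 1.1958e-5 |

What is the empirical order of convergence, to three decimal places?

p ≈ ln(d_6/d_5) / ln(d_5/d_4)
  = ln(1.1958e-5/2.7644e-4) / ln(2.7644e-4/2.4264e-3)
  = ln(0.0432571) / ln(0.11393)
  = -3.140594 / -2.172171 ≈ 1.445832

1.446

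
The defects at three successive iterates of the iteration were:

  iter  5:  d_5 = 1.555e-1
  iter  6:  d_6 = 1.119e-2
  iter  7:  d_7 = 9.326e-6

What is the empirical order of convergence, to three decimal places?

p ≈ ln(d_7/d_6) / ln(d_6/d_5)
  = ln(9.326e-6/1.119e-2) / ln(1.119e-2/1.555e-1)
  = ln(0.000833423) / ln(0.0719614)
  = -7.089969 / -2.631625 ≈ 2.694141

2.694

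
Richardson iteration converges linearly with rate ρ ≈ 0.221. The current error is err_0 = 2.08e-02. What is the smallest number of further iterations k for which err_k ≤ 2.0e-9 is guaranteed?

After k steps, err_k ≈ 2.08e-02·0.221^k.
Need 0.221^k ≤ 2.0e-9/2.08e-02 = 9.61538e-08.
k ≥ ln(9.61538e-08)/ln(0.221) = -16.1573/-1.50959 = 10.703.
Smallest integer k = 11.

11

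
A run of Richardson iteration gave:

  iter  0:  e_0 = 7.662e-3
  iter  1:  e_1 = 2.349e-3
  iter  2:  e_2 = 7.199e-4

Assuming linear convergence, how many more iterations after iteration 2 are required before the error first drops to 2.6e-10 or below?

13

Rate ρ ≈ e_2/e_1 = 7.199e-4/2.349e-3 = 0.3065.
After j more steps, e_{2+j} ≈ 7.199e-4·ρ^j; need ρ^j ≤ 2.6e-10/7.199e-4 = 3.61161e-07.
j ≥ ln(3.61161e-07)/ln(0.3065) = -14.8339/-1.18254 = 12.544.
So 13 more iterations are needed.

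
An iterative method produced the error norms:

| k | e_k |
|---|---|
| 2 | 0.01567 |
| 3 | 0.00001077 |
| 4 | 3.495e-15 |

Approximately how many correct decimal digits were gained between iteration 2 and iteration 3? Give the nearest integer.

Digits gained ≈ log₁₀(e_2/e_3) = log₁₀(0.01567/0.00001077) = log₁₀(1454.97) ≈ 3.163.

3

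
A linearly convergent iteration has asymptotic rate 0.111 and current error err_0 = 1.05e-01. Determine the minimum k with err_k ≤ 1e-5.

After k steps, err_k ≈ 1.05e-01·0.111^k.
Need 0.111^k ≤ 1e-5/1.05e-01 = 9.52381e-05.
k ≥ ln(9.52381e-05)/ln(0.111) = -9.2591/-2.19823 = 4.212.
Smallest integer k = 5.

5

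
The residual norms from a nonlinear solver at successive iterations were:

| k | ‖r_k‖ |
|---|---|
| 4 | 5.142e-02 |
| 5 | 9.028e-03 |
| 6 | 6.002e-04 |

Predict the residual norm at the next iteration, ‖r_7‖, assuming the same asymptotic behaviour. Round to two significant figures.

First estimate the order: p ≈ ln(‖r_6‖/‖r_5‖) / ln(‖r_5‖/‖r_4‖) = ln(6.002e-04/9.028e-03)/ln(9.028e-03/5.142e-02) = ln(0.0664821)/ln(0.175574) ≈ 1.5582.
Then ‖r_7‖ ≈ ‖r_6‖·(‖r_6‖/‖r_5‖)^p = 6.002e-04·(0.0664821)^1.5582 = 6.002e-04·0.0146399 ≈ 8.787e-06.

8.8e-6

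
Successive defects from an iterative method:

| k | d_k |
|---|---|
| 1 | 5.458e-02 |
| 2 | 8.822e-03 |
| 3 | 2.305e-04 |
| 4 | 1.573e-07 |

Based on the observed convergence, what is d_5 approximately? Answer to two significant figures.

7.3e-14

First estimate the order: p ≈ ln(d_4/d_3) / ln(d_3/d_2) = ln(1.573e-07/2.305e-04)/ln(2.305e-04/8.822e-03) = ln(0.00068243)/ln(0.0261279) ≈ 2.0001.
Then d_5 ≈ d_4·(d_4/d_3)^p = 1.573e-07·(0.00068243)^2.0001 = 1.573e-07·4.65371e-07 ≈ 7.32e-14.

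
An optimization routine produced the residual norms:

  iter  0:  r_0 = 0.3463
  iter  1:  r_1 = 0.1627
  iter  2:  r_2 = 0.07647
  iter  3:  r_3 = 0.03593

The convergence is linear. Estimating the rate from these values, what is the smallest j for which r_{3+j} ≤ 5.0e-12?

Rate ρ ≈ r_3/r_2 = 0.03593/0.07647 = 0.4699.
After j more steps, r_{3+j} ≈ 0.03593·ρ^j; need ρ^j ≤ 5.0e-12/0.03593 = 1.39159e-10.
j ≥ ln(1.39159e-10)/ln(0.4699) = -22.6954/-0.75524 = 30.051.
So 31 more iterations are needed.

31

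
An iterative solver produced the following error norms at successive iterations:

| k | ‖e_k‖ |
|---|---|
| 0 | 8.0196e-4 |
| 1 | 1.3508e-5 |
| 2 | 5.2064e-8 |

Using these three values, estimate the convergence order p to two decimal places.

1.36

p ≈ ln(‖e_2‖/‖e_1‖) / ln(‖e_1‖/‖e_0‖)
  = ln(5.2064e-8/1.3508e-5) / ln(1.3508e-5/8.0196e-4)
  = ln(0.00385431) / ln(0.0168437)
  = -5.55856 / -4.08378 ≈ 1.36113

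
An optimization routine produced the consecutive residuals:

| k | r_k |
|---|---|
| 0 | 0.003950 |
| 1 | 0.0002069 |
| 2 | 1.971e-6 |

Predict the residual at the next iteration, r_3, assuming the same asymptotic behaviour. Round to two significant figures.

1.3e-9

First estimate the order: p ≈ ln(r_2/r_1) / ln(r_1/r_0) = ln(1.971e-6/0.0002069)/ln(0.0002069/0.003950) = ln(0.00952634)/ln(0.0523797) ≈ 1.5779.
Then r_3 ≈ r_2·(r_2/r_1)^p = 1.971e-6·(0.00952634)^1.5779 = 1.971e-6·0.000647064 ≈ 1.275e-09.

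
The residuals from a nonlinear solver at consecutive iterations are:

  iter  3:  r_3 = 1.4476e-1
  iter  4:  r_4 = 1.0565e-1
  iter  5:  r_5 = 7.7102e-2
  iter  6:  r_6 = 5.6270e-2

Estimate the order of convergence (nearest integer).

1

Consecutive ratios: r_6/r_5 = 5.6270e-2/7.7102e-2 = 0.729812, r_5/r_4 = 7.7102e-2/1.0565e-1 = 0.729787.
p ≈ ln(0.729812)/ln(0.729787) = -0.3150/-0.3150 ≈ 1.00.
So the convergence is linear (order 1).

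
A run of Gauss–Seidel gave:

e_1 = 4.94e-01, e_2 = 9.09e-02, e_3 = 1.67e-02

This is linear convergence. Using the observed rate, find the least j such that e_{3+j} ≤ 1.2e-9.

Rate ρ ≈ e_3/e_2 = 1.67e-02/9.09e-02 = 0.1837.
After j more steps, e_{3+j} ≈ 1.67e-02·ρ^j; need ρ^j ≤ 1.2e-9/1.67e-02 = 7.18563e-08.
j ≥ ln(7.18563e-08)/ln(0.1837) = -16.4486/-1.69445 = 9.707.
So 10 more iterations are needed.

10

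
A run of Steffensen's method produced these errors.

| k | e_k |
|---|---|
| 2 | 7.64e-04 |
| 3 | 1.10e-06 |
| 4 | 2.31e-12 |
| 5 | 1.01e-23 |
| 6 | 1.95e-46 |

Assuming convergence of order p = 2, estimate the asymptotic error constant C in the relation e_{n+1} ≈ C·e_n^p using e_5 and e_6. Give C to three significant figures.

C ≈ e_6 / e_5^2
  = 1.95e-46 / (1.01e-23)^2
  = 1.95e-46 / 1.0201e-46 ≈ 1.9116

1.91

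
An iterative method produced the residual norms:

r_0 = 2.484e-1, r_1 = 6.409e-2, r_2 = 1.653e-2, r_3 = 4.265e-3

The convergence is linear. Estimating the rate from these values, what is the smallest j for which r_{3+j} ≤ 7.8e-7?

Rate ρ ≈ r_3/r_2 = 4.265e-3/1.653e-2 = 0.2580.
After j more steps, r_{3+j} ≈ 4.265e-3·ρ^j; need ρ^j ≤ 7.8e-7/4.265e-3 = 0.000182884.
j ≥ ln(0.000182884)/ln(0.2580) = -8.6067/-1.35480 = 6.353.
So 7 more iterations are needed.

7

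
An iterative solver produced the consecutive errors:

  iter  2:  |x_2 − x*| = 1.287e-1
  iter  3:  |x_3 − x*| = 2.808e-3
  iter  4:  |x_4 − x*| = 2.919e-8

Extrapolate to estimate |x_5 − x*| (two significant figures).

3.3e-23

First estimate the order: p ≈ ln(|x_4 − x*|/|x_3 − x*|) / ln(|x_3 − x*|/|x_2 − x*|) = ln(2.919e-8/2.808e-3)/ln(2.808e-3/1.287e-1) = ln(1.03953e-05)/ln(0.0218182) ≈ 2.9998.
Then |x_5 − x*| ≈ |x_4 − x*|·(|x_4 − x*|/|x_3 − x*|)^p = 2.919e-8·(1.03953e-05)^2.9998 = 2.919e-8·1.12592e-15 ≈ 3.287e-23.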